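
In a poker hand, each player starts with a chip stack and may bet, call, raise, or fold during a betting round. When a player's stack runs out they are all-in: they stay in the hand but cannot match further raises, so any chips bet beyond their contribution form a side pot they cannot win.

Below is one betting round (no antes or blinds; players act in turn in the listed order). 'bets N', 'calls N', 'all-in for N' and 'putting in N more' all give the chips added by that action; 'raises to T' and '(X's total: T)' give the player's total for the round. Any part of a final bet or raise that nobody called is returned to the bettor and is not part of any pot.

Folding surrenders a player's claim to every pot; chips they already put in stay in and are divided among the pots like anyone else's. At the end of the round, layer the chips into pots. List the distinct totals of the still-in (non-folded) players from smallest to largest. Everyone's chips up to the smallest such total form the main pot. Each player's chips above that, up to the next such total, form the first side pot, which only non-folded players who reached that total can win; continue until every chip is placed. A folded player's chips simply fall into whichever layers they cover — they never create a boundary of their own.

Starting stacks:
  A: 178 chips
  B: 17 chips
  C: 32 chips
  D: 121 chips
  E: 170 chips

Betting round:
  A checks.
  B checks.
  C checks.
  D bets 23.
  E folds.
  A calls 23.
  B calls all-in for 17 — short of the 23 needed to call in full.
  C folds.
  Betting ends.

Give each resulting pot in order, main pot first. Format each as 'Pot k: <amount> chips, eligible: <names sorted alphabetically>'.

Pot 1: 51 chips, eligible: A, B, D
Pot 2: 12 chips, eligible: A, D

Derivation:
Contributions: A=23, B=17, D=23
Folded: C, E
Pot levels (distinct totals of non-folded players): 17, 23
Layer 1-17: 17 each from A, B, D = 17*3 = 51 chips; eligible A, B, D
Layer 18-23: 6 each from A, D = 6*2 = 12 chips; eligible A, D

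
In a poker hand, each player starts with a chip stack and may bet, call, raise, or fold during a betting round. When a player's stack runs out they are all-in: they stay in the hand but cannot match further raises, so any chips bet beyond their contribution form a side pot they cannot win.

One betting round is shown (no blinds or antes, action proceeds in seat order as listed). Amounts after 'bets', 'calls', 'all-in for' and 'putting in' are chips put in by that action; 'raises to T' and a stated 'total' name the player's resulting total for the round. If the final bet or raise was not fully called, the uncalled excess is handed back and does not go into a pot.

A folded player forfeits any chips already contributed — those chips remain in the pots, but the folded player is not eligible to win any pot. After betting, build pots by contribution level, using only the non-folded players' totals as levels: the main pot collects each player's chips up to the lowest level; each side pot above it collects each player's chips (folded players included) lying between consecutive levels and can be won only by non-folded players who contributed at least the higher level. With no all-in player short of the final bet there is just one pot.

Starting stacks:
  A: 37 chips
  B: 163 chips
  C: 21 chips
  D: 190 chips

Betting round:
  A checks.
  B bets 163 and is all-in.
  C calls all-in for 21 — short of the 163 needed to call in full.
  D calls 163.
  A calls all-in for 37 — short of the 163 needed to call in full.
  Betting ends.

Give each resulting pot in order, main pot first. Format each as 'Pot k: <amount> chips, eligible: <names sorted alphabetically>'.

Contributions: A=37, B=163, C=21, D=163
Pot levels (distinct totals of non-folded players): 21, 37, 163
Layer 1-21: 21 each from A, B, C, D = 21*4 = 84 chips; eligible A, B, C, D
Layer 22-37: 16 each from A, B, D = 16*3 = 48 chips; eligible A, B, D
Layer 38-163: 126 each from B, D = 126*2 = 252 chips; eligible B, D

Pot 1: 84 chips, eligible: A, B, C, D
Pot 2: 48 chips, eligible: A, B, D
Pot 3: 252 chips, eligible: B, D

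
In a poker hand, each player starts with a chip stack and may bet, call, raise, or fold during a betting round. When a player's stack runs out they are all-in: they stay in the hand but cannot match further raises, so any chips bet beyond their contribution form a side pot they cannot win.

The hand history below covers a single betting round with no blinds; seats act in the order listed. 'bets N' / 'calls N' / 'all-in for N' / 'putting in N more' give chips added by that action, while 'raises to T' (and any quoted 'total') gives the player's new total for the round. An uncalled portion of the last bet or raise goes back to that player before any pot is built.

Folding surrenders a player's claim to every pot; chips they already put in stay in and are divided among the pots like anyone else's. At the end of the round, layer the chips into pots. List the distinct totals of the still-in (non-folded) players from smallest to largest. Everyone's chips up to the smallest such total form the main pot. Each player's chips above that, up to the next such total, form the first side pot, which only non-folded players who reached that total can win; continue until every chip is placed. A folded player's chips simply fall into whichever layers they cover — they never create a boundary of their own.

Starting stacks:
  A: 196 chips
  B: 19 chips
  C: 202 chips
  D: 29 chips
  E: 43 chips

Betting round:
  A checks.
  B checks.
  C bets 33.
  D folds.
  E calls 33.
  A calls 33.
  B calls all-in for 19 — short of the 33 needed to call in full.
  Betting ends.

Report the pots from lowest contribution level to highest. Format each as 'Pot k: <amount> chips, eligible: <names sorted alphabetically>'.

Contributions: A=33, B=19, C=33, E=33
Folded: D
Pot levels (distinct totals of non-folded players): 19, 33
Layer 1-19: 19 each from A, B, C, E = 19*4 = 76 chips; eligible A, B, C, E
Layer 20-33: 14 each from A, C, E = 14*3 = 42 chips; eligible A, C, E

Pot 1: 76 chips, eligible: A, B, C, E
Pot 2: 42 chips, eligible: A, C, E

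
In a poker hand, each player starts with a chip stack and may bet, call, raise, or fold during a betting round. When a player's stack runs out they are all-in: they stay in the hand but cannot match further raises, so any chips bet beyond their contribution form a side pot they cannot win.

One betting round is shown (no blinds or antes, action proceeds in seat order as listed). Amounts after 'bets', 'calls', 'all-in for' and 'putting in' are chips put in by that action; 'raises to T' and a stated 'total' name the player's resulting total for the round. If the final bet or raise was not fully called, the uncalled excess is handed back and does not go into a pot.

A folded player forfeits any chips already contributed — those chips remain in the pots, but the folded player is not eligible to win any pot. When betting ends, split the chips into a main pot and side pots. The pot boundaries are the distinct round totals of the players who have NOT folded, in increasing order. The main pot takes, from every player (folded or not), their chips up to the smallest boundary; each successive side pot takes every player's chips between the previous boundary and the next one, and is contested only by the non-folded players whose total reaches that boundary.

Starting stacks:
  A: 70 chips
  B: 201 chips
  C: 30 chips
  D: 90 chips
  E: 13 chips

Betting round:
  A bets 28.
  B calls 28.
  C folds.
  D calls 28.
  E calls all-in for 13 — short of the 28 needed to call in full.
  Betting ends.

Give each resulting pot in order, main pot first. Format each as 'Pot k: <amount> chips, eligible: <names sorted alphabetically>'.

Pot 1: 52 chips, eligible: A, B, D, E
Pot 2: 45 chips, eligible: A, B, D

Derivation:
Contributions: A=28, B=28, D=28, E=13
Folded: C
Pot levels (distinct totals of non-folded players): 13, 28
Layer 1-13: 13 each from A, B, D, E = 13*4 = 52 chips; eligible A, B, D, E
Layer 14-28: 15 each from A, B, D = 15*3 = 45 chips; eligible A, B, D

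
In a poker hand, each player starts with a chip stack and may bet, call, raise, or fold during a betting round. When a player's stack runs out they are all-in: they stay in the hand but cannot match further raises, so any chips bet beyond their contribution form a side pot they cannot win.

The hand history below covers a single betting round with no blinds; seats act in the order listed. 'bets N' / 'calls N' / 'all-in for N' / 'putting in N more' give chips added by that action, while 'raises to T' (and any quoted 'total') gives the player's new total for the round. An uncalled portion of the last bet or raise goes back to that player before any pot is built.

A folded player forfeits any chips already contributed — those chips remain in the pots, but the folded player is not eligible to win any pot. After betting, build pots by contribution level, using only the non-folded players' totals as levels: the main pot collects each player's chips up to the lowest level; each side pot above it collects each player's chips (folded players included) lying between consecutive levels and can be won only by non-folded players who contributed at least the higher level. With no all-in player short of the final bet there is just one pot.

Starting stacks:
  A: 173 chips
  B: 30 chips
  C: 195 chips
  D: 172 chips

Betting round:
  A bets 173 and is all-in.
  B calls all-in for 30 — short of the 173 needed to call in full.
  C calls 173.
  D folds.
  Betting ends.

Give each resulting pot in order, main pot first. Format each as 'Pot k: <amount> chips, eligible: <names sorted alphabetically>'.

Pot 1: 90 chips, eligible: A, B, C
Pot 2: 286 chips, eligible: A, C

Derivation:
Contributions: A=173, B=30, C=173
Folded: D
Pot levels (distinct totals of non-folded players): 30, 173
Layer 1-30: 30 each from A, B, C = 30*3 = 90 chips; eligible A, B, C
Layer 31-173: 143 each from A, C = 143*2 = 286 chips; eligible A, C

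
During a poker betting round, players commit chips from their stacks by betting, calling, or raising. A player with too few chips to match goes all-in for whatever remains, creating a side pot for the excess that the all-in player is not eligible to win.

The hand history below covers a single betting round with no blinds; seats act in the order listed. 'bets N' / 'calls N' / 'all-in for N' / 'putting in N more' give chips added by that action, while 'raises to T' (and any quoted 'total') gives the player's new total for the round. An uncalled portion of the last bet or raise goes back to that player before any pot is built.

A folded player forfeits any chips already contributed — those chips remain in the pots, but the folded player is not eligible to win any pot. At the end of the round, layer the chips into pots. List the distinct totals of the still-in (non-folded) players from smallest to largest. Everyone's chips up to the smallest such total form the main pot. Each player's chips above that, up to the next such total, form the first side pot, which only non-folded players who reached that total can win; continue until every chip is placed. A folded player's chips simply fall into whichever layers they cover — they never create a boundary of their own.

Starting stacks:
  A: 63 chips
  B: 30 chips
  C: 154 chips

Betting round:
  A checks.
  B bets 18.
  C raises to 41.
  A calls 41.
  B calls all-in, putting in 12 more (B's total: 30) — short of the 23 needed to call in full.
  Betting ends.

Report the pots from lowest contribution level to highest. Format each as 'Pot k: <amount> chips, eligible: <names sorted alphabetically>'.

Pot 1: 90 chips, eligible: A, B, C
Pot 2: 22 chips, eligible: A, C

Derivation:
Contributions: A=41, B=30, C=41
Pot levels (distinct totals of non-folded players): 30, 41
Layer 1-30: 30 each from A, B, C = 30*3 = 90 chips; eligible A, B, C
Layer 31-41: 11 each from A, C = 11*2 = 22 chips; eligible A, C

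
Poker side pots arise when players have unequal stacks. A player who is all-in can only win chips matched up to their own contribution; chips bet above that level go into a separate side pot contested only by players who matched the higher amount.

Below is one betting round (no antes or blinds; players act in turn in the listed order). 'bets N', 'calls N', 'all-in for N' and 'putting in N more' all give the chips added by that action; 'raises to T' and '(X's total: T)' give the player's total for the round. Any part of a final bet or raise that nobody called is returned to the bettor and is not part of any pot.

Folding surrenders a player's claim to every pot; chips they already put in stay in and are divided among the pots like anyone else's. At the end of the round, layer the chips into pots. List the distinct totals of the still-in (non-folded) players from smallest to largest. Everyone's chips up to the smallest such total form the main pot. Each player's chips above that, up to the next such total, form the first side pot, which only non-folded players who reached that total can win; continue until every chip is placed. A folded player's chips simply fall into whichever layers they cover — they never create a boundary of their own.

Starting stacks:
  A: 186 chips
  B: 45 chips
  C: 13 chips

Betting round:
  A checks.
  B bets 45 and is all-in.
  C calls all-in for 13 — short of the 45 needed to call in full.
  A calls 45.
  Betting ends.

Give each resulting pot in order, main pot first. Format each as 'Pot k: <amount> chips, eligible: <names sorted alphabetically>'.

Pot 1: 39 chips, eligible: A, B, C
Pot 2: 64 chips, eligible: A, B

Derivation:
Contributions: A=45, B=45, C=13
Pot levels (distinct totals of non-folded players): 13, 45
Layer 1-13: 13 each from A, B, C = 13*3 = 39 chips; eligible A, B, C
Layer 14-45: 32 each from A, B = 32*2 = 64 chips; eligible A, B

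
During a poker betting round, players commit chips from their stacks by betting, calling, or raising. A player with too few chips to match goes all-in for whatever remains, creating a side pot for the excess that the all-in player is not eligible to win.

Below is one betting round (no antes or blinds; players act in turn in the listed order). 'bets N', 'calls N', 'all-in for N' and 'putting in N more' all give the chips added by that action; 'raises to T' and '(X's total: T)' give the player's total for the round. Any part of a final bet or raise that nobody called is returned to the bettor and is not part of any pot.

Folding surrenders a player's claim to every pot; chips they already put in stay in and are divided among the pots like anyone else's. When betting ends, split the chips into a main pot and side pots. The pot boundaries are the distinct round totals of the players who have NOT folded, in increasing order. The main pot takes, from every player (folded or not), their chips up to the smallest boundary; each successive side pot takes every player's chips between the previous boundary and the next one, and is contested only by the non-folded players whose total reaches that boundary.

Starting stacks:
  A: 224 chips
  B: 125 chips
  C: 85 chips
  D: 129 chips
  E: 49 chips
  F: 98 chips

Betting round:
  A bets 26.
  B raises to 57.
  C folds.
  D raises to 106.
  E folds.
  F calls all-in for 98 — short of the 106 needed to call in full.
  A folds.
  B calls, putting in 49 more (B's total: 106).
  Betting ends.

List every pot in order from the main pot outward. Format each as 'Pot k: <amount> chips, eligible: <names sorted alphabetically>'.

Pot 1: 320 chips, eligible: B, D, F
Pot 2: 16 chips, eligible: B, D

Derivation:
Contributions: A=26, B=106, D=106, F=98
Folded: A, C, E
Pot levels (distinct totals of non-folded players): 98, 106
Layer 1-98: A 26 + B 98 + D 98 + F 98 = 320 chips; eligible B, D, F
Layer 99-106: 8 each from B, D = 8*2 = 16 chips; eligible B, D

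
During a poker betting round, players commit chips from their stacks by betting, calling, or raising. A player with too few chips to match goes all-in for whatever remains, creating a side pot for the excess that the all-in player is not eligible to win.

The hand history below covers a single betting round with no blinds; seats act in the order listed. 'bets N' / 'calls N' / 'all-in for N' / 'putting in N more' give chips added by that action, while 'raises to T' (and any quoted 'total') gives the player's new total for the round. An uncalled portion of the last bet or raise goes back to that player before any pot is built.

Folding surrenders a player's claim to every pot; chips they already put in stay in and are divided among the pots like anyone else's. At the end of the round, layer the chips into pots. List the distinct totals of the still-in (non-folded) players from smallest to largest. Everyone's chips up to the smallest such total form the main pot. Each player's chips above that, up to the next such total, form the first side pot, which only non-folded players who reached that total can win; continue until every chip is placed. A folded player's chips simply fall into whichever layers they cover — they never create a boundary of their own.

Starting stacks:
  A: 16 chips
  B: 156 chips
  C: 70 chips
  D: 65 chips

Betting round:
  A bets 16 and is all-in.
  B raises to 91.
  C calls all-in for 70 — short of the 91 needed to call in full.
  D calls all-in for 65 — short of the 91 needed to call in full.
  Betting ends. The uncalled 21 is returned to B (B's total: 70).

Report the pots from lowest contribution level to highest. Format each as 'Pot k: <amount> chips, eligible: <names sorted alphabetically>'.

Contributions (after 21 returned to B): A=16, B=70, C=70, D=65
Pot levels (distinct totals of non-folded players): 16, 65, 70
Layer 1-16: 16 each from A, B, C, D = 16*4 = 64 chips; eligible A, B, C, D
Layer 17-65: 49 each from B, C, D = 49*3 = 147 chips; eligible B, C, D
Layer 66-70: 5 each from B, C = 5*2 = 10 chips; eligible B, C

Pot 1: 64 chips, eligible: A, B, C, D
Pot 2: 147 chips, eligible: B, C, D
Pot 3: 10 chips, eligible: B, C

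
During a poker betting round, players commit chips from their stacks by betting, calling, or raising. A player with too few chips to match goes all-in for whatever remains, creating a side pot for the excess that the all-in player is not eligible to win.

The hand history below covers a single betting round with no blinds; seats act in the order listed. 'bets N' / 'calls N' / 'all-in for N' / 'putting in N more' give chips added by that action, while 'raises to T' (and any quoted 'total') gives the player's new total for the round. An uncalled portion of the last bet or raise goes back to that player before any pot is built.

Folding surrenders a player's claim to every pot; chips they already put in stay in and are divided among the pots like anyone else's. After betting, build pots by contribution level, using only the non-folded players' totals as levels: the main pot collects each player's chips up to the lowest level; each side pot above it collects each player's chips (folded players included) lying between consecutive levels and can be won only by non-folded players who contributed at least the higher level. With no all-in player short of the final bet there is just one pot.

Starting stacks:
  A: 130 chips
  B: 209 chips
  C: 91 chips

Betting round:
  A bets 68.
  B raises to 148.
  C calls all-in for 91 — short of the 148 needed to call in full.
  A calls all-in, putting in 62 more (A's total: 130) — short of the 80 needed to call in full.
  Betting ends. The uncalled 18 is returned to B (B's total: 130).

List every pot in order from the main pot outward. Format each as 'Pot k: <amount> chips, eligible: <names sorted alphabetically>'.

Pot 1: 273 chips, eligible: A, B, C
Pot 2: 78 chips, eligible: A, B

Derivation:
Contributions (after 18 returned to B): A=130, B=130, C=91
Pot levels (distinct totals of non-folded players): 91, 130
Layer 1-91: 91 each from A, B, C = 91*3 = 273 chips; eligible A, B, C
Layer 92-130: 39 each from A, B = 39*2 = 78 chips; eligible A, B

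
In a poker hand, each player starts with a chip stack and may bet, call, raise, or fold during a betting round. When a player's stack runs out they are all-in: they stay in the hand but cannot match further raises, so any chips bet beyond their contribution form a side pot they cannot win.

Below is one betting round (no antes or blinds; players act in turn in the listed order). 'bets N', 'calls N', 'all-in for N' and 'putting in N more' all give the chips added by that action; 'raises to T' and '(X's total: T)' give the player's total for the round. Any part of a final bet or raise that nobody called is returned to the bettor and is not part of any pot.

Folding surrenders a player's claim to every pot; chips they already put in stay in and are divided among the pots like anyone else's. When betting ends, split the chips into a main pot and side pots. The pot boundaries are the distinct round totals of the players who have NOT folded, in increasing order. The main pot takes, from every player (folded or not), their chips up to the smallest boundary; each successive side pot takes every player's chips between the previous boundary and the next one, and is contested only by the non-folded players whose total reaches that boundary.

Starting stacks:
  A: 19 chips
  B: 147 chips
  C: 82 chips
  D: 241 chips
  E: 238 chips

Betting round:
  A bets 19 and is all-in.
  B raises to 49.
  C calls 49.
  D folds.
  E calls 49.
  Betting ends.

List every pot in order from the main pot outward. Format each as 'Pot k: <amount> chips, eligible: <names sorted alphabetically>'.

Contributions: A=19, B=49, C=49, E=49
Folded: D
Pot levels (distinct totals of non-folded players): 19, 49
Layer 1-19: 19 each from A, B, C, E = 19*4 = 76 chips; eligible A, B, C, E
Layer 20-49: 30 each from B, C, E = 30*3 = 90 chips; eligible B, C, E

Pot 1: 76 chips, eligible: A, B, C, E
Pot 2: 90 chips, eligible: B, C, E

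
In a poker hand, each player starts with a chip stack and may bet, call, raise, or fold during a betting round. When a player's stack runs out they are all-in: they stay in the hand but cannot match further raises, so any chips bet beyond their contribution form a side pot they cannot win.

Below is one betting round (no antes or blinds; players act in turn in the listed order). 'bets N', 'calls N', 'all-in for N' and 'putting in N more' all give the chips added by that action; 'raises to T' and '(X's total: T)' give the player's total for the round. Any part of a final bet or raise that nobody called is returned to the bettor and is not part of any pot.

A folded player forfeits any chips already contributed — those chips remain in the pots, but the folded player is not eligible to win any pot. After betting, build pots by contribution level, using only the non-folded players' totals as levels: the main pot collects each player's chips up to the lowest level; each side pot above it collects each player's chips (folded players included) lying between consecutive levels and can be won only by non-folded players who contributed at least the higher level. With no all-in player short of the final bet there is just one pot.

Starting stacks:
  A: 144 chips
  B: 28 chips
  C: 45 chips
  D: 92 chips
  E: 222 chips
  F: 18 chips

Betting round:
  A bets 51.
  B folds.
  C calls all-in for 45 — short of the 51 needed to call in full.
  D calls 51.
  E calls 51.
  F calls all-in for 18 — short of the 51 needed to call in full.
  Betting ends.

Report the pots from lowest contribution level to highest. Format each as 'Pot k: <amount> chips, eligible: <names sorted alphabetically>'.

Pot 1: 90 chips, eligible: A, C, D, E, F
Pot 2: 108 chips, eligible: A, C, D, E
Pot 3: 18 chips, eligible: A, D, E

Derivation:
Contributions: A=51, C=45, D=51, E=51, F=18
Folded: B
Pot levels (distinct totals of non-folded players): 18, 45, 51
Layer 1-18: 18 each from A, C, D, E, F = 18*5 = 90 chips; eligible A, C, D, E, F
Layer 19-45: 27 each from A, C, D, E = 27*4 = 108 chips; eligible A, C, D, E
Layer 46-51: 6 each from A, D, E = 6*3 = 18 chips; eligible A, D, E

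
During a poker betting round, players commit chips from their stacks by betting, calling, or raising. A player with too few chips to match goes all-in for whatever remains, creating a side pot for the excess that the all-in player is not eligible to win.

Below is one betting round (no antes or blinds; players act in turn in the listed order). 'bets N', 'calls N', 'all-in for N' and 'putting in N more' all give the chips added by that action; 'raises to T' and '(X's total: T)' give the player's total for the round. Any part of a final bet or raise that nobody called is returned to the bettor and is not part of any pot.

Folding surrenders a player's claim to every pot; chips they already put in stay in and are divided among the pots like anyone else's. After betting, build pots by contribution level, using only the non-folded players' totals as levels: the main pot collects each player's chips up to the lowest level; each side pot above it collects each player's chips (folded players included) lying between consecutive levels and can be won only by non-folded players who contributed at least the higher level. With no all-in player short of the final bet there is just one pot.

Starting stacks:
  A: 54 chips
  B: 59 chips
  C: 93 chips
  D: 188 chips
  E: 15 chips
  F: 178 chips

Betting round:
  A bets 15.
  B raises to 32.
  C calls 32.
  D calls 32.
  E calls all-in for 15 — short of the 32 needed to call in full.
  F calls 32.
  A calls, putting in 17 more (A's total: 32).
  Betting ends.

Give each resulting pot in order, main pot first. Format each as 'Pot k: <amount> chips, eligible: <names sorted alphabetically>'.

Pot 1: 90 chips, eligible: A, B, C, D, E, F
Pot 2: 85 chips, eligible: A, B, C, D, F

Derivation:
Contributions: A=32, B=32, C=32, D=32, E=15, F=32
Pot levels (distinct totals of non-folded players): 15, 32
Layer 1-15: 15 each from A, B, C, D, E, F = 15*6 = 90 chips; eligible A, B, C, D, E, F
Layer 16-32: 17 each from A, B, C, D, F = 17*5 = 85 chips; eligible A, B, C, D, F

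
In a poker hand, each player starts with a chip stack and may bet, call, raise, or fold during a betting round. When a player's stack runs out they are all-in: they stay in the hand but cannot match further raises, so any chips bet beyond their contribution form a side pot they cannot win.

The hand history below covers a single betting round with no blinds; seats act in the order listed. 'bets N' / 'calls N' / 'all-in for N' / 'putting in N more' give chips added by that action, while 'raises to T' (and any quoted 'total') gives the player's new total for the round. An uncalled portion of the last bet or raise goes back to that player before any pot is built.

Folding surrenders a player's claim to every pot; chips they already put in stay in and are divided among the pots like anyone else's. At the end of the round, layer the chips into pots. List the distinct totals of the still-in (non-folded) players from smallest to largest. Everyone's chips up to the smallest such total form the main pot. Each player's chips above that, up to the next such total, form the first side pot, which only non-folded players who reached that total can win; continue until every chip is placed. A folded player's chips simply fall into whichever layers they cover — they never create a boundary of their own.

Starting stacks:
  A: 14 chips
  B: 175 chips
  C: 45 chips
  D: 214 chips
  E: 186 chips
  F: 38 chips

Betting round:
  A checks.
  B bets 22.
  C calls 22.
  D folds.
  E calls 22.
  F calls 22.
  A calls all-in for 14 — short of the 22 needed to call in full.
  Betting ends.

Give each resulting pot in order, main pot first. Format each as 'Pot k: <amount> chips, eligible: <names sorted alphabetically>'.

Pot 1: 70 chips, eligible: A, B, C, E, F
Pot 2: 32 chips, eligible: B, C, E, F

Derivation:
Contributions: A=14, B=22, C=22, E=22, F=22
Folded: D
Pot levels (distinct totals of non-folded players): 14, 22
Layer 1-14: 14 each from A, B, C, E, F = 14*5 = 70 chips; eligible A, B, C, E, F
Layer 15-22: 8 each from B, C, E, F = 8*4 = 32 chips; eligible B, C, E, F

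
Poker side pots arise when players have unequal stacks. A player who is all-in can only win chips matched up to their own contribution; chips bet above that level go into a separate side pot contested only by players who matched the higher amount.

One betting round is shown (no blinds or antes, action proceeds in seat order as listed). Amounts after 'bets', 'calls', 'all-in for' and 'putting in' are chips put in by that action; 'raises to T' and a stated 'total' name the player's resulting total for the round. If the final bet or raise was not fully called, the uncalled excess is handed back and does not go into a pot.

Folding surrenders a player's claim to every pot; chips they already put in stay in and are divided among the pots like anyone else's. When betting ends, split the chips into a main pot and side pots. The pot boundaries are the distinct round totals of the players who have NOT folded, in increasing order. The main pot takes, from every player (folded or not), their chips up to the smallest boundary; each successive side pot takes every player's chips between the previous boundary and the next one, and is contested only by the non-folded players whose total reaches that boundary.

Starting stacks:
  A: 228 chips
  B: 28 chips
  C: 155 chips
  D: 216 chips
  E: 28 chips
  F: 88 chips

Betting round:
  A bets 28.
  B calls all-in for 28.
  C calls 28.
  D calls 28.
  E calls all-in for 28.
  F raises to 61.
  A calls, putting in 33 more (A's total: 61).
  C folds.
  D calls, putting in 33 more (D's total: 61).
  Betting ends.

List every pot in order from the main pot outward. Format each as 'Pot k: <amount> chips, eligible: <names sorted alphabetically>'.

Pot 1: 168 chips, eligible: A, B, D, E, F
Pot 2: 99 chips, eligible: A, D, F

Derivation:
Contributions: A=61, B=28, C=28, D=61, E=28, F=61
Folded: C
Pot levels (distinct totals of non-folded players): 28, 61
Layer 1-28: 28 each from A, B, C, D, E, F = 28*6 = 168 chips; eligible A, B, D, E, F
Layer 29-61: 33 each from A, D, F = 33*3 = 99 chips; eligible A, D, F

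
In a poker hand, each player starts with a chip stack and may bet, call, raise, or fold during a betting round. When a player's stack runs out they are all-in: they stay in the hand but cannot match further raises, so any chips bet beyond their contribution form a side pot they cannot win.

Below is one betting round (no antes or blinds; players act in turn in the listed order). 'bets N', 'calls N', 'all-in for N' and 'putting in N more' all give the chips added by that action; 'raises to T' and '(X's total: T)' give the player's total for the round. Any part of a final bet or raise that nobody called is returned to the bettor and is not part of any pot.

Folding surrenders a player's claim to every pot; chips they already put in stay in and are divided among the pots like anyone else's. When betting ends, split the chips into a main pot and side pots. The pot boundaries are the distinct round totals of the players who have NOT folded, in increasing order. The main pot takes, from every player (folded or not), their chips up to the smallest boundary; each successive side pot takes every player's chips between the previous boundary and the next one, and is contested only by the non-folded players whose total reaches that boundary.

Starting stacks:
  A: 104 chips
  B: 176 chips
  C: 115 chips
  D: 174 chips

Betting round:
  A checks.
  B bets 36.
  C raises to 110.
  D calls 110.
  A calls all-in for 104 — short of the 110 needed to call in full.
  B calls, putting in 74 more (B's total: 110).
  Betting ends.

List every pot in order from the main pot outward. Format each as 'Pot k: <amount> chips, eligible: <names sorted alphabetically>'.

Contributions: A=104, B=110, C=110, D=110
Pot levels (distinct totals of non-folded players): 104, 110
Layer 1-104: 104 each from A, B, C, D = 104*4 = 416 chips; eligible A, B, C, D
Layer 105-110: 6 each from B, C, D = 6*3 = 18 chips; eligible B, C, D

Pot 1: 416 chips, eligible: A, B, C, D
Pot 2: 18 chips, eligible: B, C, D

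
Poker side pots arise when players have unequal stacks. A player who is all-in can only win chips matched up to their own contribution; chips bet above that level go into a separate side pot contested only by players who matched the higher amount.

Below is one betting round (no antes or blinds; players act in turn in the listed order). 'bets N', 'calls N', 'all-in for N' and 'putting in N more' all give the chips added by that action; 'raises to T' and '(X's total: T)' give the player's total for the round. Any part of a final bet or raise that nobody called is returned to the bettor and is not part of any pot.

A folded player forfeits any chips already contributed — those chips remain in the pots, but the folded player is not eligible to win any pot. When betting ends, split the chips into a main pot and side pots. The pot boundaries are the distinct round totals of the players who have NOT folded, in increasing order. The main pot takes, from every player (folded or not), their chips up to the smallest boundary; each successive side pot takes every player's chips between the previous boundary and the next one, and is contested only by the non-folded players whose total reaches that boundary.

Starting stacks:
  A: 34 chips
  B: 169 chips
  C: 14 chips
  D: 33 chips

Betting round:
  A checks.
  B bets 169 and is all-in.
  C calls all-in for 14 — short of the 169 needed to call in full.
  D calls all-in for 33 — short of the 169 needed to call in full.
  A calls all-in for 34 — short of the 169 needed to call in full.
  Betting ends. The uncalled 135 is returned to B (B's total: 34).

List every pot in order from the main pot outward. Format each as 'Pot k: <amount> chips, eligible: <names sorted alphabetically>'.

Pot 1: 56 chips, eligible: A, B, C, D
Pot 2: 57 chips, eligible: A, B, D
Pot 3: 2 chips, eligible: A, B

Derivation:
Contributions (after 135 returned to B): A=34, B=34, C=14, D=33
Pot levels (distinct totals of non-folded players): 14, 33, 34
Layer 1-14: 14 each from A, B, C, D = 14*4 = 56 chips; eligible A, B, C, D
Layer 15-33: 19 each from A, B, D = 19*3 = 57 chips; eligible A, B, D
Layer 34-34: 1 each from A, B = 1*2 = 2 chips; eligible A, B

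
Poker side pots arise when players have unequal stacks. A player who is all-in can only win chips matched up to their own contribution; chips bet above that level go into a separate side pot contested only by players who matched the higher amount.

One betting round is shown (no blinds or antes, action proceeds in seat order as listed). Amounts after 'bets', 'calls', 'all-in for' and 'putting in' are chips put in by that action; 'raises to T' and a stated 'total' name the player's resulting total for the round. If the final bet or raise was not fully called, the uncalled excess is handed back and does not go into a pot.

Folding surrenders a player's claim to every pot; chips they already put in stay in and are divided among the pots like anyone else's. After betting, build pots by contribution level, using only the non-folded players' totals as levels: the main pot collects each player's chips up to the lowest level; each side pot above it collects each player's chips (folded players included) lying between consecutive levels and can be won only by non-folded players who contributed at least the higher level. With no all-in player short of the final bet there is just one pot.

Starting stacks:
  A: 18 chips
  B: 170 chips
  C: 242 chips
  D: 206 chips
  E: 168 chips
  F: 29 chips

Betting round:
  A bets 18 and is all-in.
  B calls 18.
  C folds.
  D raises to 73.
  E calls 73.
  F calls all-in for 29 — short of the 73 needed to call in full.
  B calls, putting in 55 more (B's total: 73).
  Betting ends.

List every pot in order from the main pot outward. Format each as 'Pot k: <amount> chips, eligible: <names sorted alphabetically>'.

Contributions: A=18, B=73, D=73, E=73, F=29
Folded: C
Pot levels (distinct totals of non-folded players): 18, 29, 73
Layer 1-18: 18 each from A, B, D, E, F = 18*5 = 90 chips; eligible A, B, D, E, F
Layer 19-29: 11 each from B, D, E, F = 11*4 = 44 chips; eligible B, D, E, F
Layer 30-73: 44 each from B, D, E = 44*3 = 132 chips; eligible B, D, E

Pot 1: 90 chips, eligible: A, B, D, E, F
Pot 2: 44 chips, eligible: B, D, E, F
Pot 3: 132 chips, eligible: B, D, E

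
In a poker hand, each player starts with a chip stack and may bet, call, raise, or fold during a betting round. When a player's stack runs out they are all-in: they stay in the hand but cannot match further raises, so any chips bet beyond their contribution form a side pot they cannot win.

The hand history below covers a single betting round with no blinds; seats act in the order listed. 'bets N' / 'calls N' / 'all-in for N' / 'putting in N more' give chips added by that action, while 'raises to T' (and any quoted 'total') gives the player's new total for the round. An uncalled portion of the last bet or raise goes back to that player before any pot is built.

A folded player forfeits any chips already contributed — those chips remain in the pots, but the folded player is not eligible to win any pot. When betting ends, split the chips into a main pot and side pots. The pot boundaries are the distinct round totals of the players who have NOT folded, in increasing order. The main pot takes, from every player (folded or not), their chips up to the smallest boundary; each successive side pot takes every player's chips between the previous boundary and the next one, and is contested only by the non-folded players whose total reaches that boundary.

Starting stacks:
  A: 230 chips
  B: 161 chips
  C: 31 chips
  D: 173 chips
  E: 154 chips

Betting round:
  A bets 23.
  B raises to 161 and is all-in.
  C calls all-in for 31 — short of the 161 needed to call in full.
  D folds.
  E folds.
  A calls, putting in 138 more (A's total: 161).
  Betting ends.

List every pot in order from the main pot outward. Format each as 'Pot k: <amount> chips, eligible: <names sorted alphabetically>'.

Pot 1: 93 chips, eligible: A, B, C
Pot 2: 260 chips, eligible: A, B

Derivation:
Contributions: A=161, B=161, C=31
Folded: D, E
Pot levels (distinct totals of non-folded players): 31, 161
Layer 1-31: 31 each from A, B, C = 31*3 = 93 chips; eligible A, B, C
Layer 32-161: 130 each from A, B = 130*2 = 260 chips; eligible A, B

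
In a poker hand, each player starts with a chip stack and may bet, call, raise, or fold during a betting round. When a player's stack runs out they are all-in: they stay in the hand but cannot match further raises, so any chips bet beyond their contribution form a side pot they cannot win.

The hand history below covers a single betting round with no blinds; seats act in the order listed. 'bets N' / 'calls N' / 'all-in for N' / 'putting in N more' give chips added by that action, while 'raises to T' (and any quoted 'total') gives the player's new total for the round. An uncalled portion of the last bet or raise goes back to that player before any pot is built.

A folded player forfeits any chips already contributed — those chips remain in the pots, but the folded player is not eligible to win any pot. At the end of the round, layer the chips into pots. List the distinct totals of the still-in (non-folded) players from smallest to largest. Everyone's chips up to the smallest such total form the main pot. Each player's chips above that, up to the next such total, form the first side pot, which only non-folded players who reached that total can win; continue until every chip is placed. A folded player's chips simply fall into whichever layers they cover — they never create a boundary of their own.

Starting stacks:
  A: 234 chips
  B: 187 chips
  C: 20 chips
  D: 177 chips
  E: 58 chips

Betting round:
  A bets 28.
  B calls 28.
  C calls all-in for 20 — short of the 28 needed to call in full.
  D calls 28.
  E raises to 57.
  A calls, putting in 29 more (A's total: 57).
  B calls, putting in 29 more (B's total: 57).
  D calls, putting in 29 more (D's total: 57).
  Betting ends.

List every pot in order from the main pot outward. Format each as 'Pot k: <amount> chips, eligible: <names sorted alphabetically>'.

Contributions: A=57, B=57, C=20, D=57, E=57
Pot levels (distinct totals of non-folded players): 20, 57
Layer 1-20: 20 each from A, B, C, D, E = 20*5 = 100 chips; eligible A, B, C, D, E
Layer 21-57: 37 each from A, B, D, E = 37*4 = 148 chips; eligible A, B, D, E

Pot 1: 100 chips, eligible: A, B, C, D, E
Pot 2: 148 chips, eligible: A, B, D, E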